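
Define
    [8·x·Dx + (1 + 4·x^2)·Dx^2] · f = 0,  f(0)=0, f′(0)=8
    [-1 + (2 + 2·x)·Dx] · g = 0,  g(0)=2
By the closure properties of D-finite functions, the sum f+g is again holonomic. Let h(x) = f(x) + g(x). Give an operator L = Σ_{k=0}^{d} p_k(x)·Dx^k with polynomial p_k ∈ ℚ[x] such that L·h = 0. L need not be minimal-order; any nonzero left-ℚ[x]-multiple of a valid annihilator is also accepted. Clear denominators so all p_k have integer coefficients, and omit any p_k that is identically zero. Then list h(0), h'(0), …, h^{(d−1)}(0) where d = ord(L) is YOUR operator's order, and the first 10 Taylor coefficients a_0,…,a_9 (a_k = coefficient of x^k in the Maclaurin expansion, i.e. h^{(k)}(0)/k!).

f: a_k = 0, 8, 0, -32/3, 0, 128/5, 0, -512/7, 0, 2048/9, …
g: a_k = 2, 1, -1/4, 1/8, -5/64, 7/128, -21/512, 33/1024, -429/16384, 715/32768, …
Weyl lclm of L_f,L_g ⇒ L₀ (ord ≤ 3).
L = (-16 - 40·x + 192·x^2 + 96·x^3)·Dx + (-35 - 64·x + 328·x^2 + 768·x^3 + 336·x^4)·Dx^2 + (-2 + 30·x + 48·x^2 + 144·x^3 + 224·x^4 + 96·x^5)·Dx^3  (order 3).
h: a_k = 2, 9, -1/4, -253/24, -5/64, 16419/640, -21/512, -524057/7168, -429/16384, 67115299/294912, …
ICs: h(0) = 2, h′(0) = 9, h′′(0) = -1/2.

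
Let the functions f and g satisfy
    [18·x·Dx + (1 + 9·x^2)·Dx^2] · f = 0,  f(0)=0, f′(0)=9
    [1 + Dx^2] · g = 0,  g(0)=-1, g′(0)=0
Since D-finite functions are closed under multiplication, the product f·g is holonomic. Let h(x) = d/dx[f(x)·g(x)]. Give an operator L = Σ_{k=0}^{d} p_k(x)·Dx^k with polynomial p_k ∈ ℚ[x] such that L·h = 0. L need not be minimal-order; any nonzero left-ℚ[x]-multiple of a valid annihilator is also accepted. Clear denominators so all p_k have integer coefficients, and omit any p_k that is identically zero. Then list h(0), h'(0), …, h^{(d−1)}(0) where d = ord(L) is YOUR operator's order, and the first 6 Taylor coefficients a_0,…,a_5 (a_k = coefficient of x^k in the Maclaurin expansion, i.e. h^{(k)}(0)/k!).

L = (38998 + 738774·x^2 + 15162957·x^4 + 3032640·x^6 - 78732·x^8 - 1771470·x^10 + 531441·x^12) + (20772·x + 1033884·x^3 + 7902360·x^5 + 2624400·x^7 + 1180980·x^9 + 2125764·x^11)·Dx + (39368 + 755028·x^2 + 15369750·x^4 + 3887028·x^6 + 314928·x^8 - 1417176·x^10 + 1062882·x^12)·Dx^2 + (20772·x + 1033884·x^3 + 7902360·x^5 + 2624400·x^7 + 1180980·x^9 + 2125764·x^11)·Dx^3 + (370 + 16254·x^2 + 206793·x^4 + 854388·x^6 + 393660·x^8 + 354294·x^10 + 531441·x^12)·Dx^4  (order 4).
h: a_k = -9, 0, 189/2, 0, -6387/8, 0, …
ICs: h(0) = -9, h′(0) = 0, h′′(0) = 189, h′′′(0) = 0.

f: a_k = 0, 9, 0, -27, 0, 729/5, …
g: a_k = -1, 0, 1/2, 0, -1/24, 0, …
f·g: L₀ = L_f ⊗_s L_g, ord ≤ 2·2.
h=h₀': d/dx-closure on L₀ ⇒ L.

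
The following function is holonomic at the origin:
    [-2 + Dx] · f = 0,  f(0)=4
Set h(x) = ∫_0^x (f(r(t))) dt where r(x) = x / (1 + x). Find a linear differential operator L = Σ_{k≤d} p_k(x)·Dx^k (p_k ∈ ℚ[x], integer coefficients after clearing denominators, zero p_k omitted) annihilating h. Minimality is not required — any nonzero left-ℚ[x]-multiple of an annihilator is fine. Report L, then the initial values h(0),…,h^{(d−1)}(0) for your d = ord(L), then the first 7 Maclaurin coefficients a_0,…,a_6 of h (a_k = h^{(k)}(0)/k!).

L = -2·Dx + (1 + 2·x + x^2)·Dx^2  (order 2).
h: a_k = 0, 4, 4, 0, -2/3, 8/15, -4/15, …
ICs: h(0) = 0, h′(0) = 4.

f: a_k = 4, 8, 8, 16/3, 8/3, 16/15, 16/45, …
Change of var in L_f (x↦r) gives L₀.
h=∫₀ˣh₀: take L = L₀·Dx.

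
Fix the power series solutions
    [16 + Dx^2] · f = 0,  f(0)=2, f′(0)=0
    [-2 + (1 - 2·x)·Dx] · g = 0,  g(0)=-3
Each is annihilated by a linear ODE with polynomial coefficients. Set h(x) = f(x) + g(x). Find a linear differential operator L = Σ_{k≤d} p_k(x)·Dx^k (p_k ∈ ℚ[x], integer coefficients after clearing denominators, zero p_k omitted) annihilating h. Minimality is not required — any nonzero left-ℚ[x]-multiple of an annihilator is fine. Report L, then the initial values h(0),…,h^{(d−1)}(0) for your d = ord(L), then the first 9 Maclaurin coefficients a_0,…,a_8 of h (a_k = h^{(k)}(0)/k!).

L = (-160 + 256·x - 256·x^2) + (48 - 224·x + 384·x^2 - 256·x^3)·Dx + (-10 + 16·x - 16·x^2)·Dx^2 + (3 - 14·x + 24·x^2 - 16·x^3)·Dx^3  (order 3).
h: a_k = -1, -6, -28, -24, -80/3, -96, -9152/45, -384, -240896/315, …
ICs: h(0) = -1, h′(0) = -6, h′′(0) = -56.

f: a_k = 2, 0, -16, 0, 64/3, 0, -512/45, 0, 1024/315, …
g: a_k = -3, -6, -12, -24, -48, -96, -192, -384, -768, …
f+g: L₀ = lclm(L_f,L_g), ord ≤ 2+1.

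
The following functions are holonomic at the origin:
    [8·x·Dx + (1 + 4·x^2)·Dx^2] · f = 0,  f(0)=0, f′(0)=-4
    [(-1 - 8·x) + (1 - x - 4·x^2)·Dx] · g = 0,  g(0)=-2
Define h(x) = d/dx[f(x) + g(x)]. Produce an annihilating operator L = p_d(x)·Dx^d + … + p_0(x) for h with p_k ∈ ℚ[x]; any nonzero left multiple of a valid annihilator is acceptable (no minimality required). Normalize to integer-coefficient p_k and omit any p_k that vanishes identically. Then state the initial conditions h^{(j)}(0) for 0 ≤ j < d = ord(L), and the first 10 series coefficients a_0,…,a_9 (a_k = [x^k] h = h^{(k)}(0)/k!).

f: a_k = 0, -4, 0, 16/3, 0, -64/5, 0, 256/7, 0, -1024/9, …
g: a_k = -2, -2, -10, -18, -58, -130, -362, -882, -2330, -5858, …
Sum ⇒ L₀ = lclm(L_f,L_g) in ℚ(x)⟨Dx⟩.
h=h₀': d/dx-closure on L₀ ⇒ L.
L = (40 - 160·x - 2272·x^2 - 4608·x^3 - 16896·x^4 - 6144·x^6) + (-31 - 264·x - 364·x^2 - 2208·x^3 - 4160·x^4 - 12800·x^5 - 768·x^6 - 6144·x^7)·Dx + (5 + 11·x + 80·x^2 - 116·x^3 - 80·x^4 - 704·x^5 - 1536·x^6 - 256·x^7 - 1024·x^8)·Dx^2  (order 2).
h: a_k = -6, -20, -38, -232, -714, -2172, -5918, -18640, -53746, -151780, …
ICs: h(0) = -6, h′(0) = -20.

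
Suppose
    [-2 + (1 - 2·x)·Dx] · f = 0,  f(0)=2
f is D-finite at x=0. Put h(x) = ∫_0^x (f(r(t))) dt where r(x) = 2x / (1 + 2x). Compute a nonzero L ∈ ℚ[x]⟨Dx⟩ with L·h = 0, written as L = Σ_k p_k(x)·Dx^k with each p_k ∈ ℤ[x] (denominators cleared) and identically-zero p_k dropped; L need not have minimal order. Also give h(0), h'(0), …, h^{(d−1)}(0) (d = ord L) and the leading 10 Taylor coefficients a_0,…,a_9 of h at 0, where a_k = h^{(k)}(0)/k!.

f: a_k = 2, 4, 8, 16, 32, 64, 128, 256, 512, 1024, …
Change of var in L_f (x↦r) gives L₀.
h=∫h₀ ⇒ L = L₀·Dx.
L = 4·Dx + (-1 + 4·x^2)·Dx^2  (order 2).
h: a_k = 0, 2, 4, 16/3, 8, 64/5, 64/3, 256/7, 64, 1024/9, …
ICs: h(0) = 0, h′(0) = 2.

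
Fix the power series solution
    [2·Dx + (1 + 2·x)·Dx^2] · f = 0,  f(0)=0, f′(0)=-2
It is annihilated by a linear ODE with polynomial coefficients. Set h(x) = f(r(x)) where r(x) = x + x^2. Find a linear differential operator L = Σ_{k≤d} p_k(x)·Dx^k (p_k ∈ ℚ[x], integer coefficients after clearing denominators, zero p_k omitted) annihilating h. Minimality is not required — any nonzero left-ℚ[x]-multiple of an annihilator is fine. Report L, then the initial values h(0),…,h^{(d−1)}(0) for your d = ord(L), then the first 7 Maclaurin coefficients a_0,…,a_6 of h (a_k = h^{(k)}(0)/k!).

f: a_k = 0, -2, 2, -8/3, 4, -32/5, 32/3, …
Substitute x→r, Dx→(1/r')Dx; clear ⇒ L₀.
L = (4·x + 4·x^2)·Dx + (1 + 4·x + 6·x^2 + 4·x^3)·Dx^2  (order 2).
h: a_k = 0, -2, 0, 4/3, -2, 8/5, 0, …
ICs: h(0) = 0, h′(0) = -2.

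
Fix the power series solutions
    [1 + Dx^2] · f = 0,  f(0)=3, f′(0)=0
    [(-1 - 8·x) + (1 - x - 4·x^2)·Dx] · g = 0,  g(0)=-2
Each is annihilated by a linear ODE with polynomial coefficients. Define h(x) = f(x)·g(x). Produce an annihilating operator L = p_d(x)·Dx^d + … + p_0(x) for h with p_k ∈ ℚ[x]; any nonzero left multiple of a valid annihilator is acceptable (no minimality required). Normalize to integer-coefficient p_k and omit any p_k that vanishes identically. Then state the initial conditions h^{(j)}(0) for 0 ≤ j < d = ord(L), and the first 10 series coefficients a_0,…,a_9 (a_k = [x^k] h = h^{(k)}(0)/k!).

L = (7 + x + 4·x^2) + (2 + 16·x)·Dx + (-1 + x + 4·x^2)·Dx^2  (order 2).
h: a_k = -6, -6, -27, -51, -637/4, -1453/4, -120029/120, -294389/120, -14457427/2240, -109315417/6720, …
ICs: h(0) = -6, h′(0) = -6.

f: a_k = 3, 0, -3/2, 0, 1/8, 0, -1/240, 0, 1/13440, 0, …
g: a_k = -2, -2, -10, -18, -58, -130, -362, -882, -2330, -5858, …
L₀ := L_f ⊗_s L_g (sym. prod.), ord ≤ 2.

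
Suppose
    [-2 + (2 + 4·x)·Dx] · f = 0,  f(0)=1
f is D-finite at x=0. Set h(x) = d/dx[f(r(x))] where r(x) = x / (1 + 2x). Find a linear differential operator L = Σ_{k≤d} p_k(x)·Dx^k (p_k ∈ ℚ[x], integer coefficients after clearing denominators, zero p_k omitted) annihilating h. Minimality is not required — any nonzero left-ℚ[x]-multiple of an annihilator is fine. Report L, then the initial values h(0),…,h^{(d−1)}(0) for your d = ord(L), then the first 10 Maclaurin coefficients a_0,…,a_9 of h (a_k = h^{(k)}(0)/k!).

f: a_k = 1, 1, -1/2, 1/2, -5/8, 7/8, -21/16, 33/16, -429/128, 715/128, …
Substitute x→r, Dx→(1/r')Dx; clear ⇒ L₀.
Differentiate: ansatz ord ≤ ord L₀ ⇒ L.
L = (-5 - 16·x) + (-1 - 6·x - 8·x^2)·Dx  (order 1).
h: a_k = 1, -5, 39/2, -141/2, 1995/8, -7059/8, 50435/16, -182461/16, 5347827/128, -19815255/128, …
ICs: h(0) = 1.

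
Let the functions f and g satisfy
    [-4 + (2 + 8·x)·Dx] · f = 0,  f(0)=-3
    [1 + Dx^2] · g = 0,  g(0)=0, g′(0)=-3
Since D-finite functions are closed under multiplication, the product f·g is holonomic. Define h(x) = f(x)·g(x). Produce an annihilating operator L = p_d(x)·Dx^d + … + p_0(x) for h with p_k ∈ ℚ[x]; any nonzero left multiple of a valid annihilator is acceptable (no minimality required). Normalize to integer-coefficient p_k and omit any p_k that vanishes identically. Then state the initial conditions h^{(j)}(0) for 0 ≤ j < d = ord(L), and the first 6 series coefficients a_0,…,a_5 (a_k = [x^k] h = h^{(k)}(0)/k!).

f: a_k = -3, -6, 6, -12, 30, -84, …
g: a_k = 0, -3, 0, 1/2, 0, -1/40, …
f·g: L₀ = L_f ⊗_s L_g, ord ≤ 1·2.
L = (13 + 8·x + 16·x^2) + (-4 - 16·x)·Dx + (1 + 8·x + 16·x^2)·Dx^2  (order 2).
h: a_k = 0, 9, 18, -39/2, 33, -3477/40, …
ICs: h(0) = 0, h′(0) = 9.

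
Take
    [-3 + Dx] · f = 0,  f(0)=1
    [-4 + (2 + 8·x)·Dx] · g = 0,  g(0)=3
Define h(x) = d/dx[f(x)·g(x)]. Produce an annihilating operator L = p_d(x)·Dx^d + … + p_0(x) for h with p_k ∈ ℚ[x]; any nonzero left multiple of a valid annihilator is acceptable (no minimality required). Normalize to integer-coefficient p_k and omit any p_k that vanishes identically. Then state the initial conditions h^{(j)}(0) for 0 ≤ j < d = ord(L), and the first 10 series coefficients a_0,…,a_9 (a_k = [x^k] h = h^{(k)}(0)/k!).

f: a_k = 1, 3, 9/2, 9/2, 27/8, 81/40, 81/80, 243/560, 729/4480, 243/4480, …
g: a_k = 3, 6, -6, 12, -30, 84, -252, 792, -2574, 8580, …
Product ⇒ symmetric product L₀, ord ≤ 1.
Derive L from L₀ (diff closure).
L = (17 + 120·x + 144·x^2) + (-5 - 32·x - 48·x^2)·Dx  (order 1).
h: a_k = 15, 51, 207/2, 129/2, 1893/8, -4131/8, 176247/80, -4632021/560, 141984279/4480, -544641213/4480, …
ICs: h(0) = 15.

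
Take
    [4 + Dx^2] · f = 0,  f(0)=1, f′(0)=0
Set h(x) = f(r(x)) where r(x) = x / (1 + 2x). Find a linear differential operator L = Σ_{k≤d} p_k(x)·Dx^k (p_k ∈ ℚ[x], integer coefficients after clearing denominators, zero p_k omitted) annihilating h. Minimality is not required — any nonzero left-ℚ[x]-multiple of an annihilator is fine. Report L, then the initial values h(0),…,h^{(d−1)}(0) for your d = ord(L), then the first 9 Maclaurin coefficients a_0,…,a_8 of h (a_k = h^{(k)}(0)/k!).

f: a_k = 1, 0, -2, 0, 2/3, 0, -4/45, 0, 2/315, …
f∘r: x↦r, Dx↦Dx/r' in L_f ⇒ L₀.
L = 4 + (4 + 24·x + 48·x^2 + 32·x^3)·Dx + (1 + 8·x + 24·x^2 + 32·x^3 + 16·x^4)·Dx^2  (order 2).
h: a_k = 1, 0, -2, 8, -70/3, 176/3, -6004/45, 1392/5, -33398/63, …
ICs: h(0) = 1, h′(0) = 0.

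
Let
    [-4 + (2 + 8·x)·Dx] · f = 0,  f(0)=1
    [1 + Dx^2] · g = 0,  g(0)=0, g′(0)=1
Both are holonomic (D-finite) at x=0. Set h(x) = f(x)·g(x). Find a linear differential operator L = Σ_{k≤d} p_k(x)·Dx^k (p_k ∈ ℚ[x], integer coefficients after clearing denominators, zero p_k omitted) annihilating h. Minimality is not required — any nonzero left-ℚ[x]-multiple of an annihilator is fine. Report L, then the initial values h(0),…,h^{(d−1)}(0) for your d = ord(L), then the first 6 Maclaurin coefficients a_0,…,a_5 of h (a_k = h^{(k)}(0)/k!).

L = (13 + 8·x + 16·x^2) + (-4 - 16·x)·Dx + (1 + 8·x + 16·x^2)·Dx^2  (order 2).
h: a_k = 0, 1, 2, -13/6, 11/3, -1159/120, …
ICs: h(0) = 0, h′(0) = 1.

f: a_k = 1, 2, -2, 4, -10, 28, …
g: a_k = 0, 1, 0, -1/6, 0, 1/120, …
f·g: L₀ = L_f ⊗_s L_g, ord ≤ 1·2.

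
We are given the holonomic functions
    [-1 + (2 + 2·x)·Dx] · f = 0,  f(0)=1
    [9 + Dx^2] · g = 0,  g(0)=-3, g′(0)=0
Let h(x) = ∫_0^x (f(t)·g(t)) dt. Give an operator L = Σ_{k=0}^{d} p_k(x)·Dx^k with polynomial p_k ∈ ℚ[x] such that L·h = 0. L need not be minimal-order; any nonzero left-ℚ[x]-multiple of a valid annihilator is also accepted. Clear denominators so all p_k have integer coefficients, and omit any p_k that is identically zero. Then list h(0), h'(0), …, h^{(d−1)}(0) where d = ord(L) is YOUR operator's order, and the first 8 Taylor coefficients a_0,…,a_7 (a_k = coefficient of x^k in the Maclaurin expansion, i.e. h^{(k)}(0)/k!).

L = (39 + 72·x + 36·x^2)·Dx + (-4 - 4·x)·Dx^2 + (4 + 8·x + 4·x^2)·Dx^3  (order 3).
h: a_k = 0, -3, -3/4, 37/8, 105/64, -1497/640, -367/512, 19647/35840, …
ICs: h(0) = 0, h′(0) = -3, h′′(0) = -3/2.

f: a_k = 1, 1/2, -1/8, 1/16, -5/128, 7/256, -21/1024, 33/2048, …
g: a_k = -3, 0, 27/2, 0, -81/8, 0, 243/80, 0, …
Sym-product of L_f,L_g gives L₀ (≤ ord 2).
Integrate: L := L₀·Dx.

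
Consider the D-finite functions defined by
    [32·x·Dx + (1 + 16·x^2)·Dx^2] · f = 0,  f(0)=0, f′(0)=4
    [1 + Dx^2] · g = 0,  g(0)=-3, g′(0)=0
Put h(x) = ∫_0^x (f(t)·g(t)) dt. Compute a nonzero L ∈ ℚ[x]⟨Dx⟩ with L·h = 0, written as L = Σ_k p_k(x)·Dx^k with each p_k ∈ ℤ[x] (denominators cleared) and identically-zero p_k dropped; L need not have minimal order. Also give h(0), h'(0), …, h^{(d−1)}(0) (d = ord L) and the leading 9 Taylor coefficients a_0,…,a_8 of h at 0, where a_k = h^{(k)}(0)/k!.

f: a_k = 0, 4, 0, -64/3, 0, 1024/5, 0, -16384/7, 0, …
g: a_k = -3, 0, 3/2, 0, -1/8, 0, 1/240, 0, -1/13440, …
h₀=f·g: eliminate ⇒ L₀, order ≤ 2·2.
h=∫₀ˣh₀: take L = L₀·Dx.
L = (1105 + 51776·x^2 + 22016·x^4 + 16384·x^6 + 65536·x^8)·Dx + (2112·x + 35840·x^3 + 49152·x^5 + 262144·x^7)·Dx^2 + (1122 + 52352·x^2 + 27648·x^4 + 32768·x^6 + 131072·x^8)·Dx^3 + (2112·x + 35840·x^3 + 49152·x^5 + 262144·x^7)·Dx^4 + (17 + 576·x^2 + 5632·x^4 + 16384·x^6 + 65536·x^8)·Dx^5  (order 5).
h: a_k = 0, 0, -6, 0, 35/2, 0, -6469/60, 0, 3079271/3360, …
ICs: h(0) = 0, h′(0) = 0, h′′(0) = -12, h′′′(0) = 0, h′′′′(0) = 420.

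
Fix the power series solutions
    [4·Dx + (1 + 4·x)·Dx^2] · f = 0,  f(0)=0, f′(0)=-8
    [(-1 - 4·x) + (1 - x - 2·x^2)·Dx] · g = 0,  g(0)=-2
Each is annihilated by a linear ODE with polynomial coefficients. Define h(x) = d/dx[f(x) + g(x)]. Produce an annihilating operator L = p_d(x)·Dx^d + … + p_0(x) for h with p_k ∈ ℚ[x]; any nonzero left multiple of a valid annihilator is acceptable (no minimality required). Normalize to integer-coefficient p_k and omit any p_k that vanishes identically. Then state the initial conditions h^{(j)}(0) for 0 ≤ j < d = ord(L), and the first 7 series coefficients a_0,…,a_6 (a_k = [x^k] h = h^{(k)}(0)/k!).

L = (-156 - 624·x - 1440·x^2 - 768·x^3 - 768·x^4) + (1 - 160·x - 1064·x^2 - 1952·x^3 - 1600·x^4 - 1280·x^5)·Dx + (5 + 39·x + 66·x^2 - 80·x^3 - 240·x^4 - 384·x^5 - 256·x^6)·Dx^2  (order 2).
h: a_k = -10, 20, -158, 424, -2258, 7676, -33958, …
ICs: h(0) = -10, h′(0) = 20.

f: a_k = 0, -8, 16, -128/3, 128, -2048/5, 4096/3, …
g: a_k = -2, -2, -6, -10, -22, -42, -86, …
L₀ := lclm(L_f,L_g); ord L₀ ≤ 2+1.
Derive L from L₀ (diff closure).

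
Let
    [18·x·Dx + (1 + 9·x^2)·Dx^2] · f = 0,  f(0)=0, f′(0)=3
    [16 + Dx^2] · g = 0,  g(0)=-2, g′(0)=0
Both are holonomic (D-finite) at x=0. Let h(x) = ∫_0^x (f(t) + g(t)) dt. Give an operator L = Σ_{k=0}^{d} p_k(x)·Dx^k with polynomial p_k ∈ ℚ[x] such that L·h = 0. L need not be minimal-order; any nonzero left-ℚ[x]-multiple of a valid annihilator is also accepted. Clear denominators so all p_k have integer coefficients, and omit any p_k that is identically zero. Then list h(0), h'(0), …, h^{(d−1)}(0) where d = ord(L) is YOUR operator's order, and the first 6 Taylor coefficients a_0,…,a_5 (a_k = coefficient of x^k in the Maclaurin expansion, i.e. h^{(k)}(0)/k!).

f: a_k = 0, 3, 0, -9, 0, 243/5, …
g: a_k = -2, 0, 16, 0, -64/3, 0, …
f+g: L₀ = lclm(L_f,L_g), ord ≤ 2+2.
h=∫h₀ ⇒ L = L₀·Dx.
L = (-13248·x + 181440·x^3 + 186624·x^5)·Dx^2 + (-16 + 6048·x^2 + 66096·x^4 + 93312·x^6)·Dx^3 + (-828·x + 11340·x^3 + 11664·x^5)·Dx^4 + (-1 + 378·x^2 + 4131·x^4 + 5832·x^6)·Dx^5  (order 5).
h: a_k = 0, -2, 3/2, 16/3, -9/4, -64/15, …
ICs: h(0) = 0, h′(0) = -2, h′′(0) = 3, h′′′(0) = 32, h′′′′(0) = -54.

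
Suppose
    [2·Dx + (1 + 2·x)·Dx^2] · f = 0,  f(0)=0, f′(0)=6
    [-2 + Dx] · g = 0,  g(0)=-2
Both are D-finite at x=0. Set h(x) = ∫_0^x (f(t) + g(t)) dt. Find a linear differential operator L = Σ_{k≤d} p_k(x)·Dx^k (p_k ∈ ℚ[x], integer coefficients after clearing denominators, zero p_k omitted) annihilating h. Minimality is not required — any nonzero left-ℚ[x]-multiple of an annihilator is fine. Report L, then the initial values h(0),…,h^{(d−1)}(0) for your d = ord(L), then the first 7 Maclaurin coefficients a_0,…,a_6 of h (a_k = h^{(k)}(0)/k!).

L = (-6 - 4·x)·Dx^2 + (1 - 4·x - 4·x^2)·Dx^3 + (1 + 3·x + 2·x^2)·Dx^4  (order 4).
h: a_k = 0, -2, 1, -10/3, 4/3, -8/3, 28/9, …
ICs: h(0) = 0, h′(0) = -2, h′′(0) = 2, h′′′(0) = -20.

f: a_k = 0, 6, -6, 8, -12, 96/5, -32, …
g: a_k = -2, -4, -4, -8/3, -4/3, -8/15, -8/45, …
f+g: L₀ = lclm(L_f,L_g), ord ≤ 2+1.
h=∫₀ˣh₀: take L = L₀·Dx.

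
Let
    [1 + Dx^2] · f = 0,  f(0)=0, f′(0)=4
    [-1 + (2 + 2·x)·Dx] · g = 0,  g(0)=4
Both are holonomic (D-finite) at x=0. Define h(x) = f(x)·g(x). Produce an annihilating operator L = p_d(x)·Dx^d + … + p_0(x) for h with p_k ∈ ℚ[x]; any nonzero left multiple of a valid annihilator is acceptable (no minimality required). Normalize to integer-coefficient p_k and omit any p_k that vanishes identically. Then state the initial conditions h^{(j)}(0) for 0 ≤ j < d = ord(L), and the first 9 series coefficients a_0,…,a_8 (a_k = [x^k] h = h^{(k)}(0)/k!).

f: a_k = 0, 4, 0, -2/3, 0, 1/30, 0, -1/1260, 0, …
g: a_k = 4, 2, -1/2, 1/4, -5/32, 7/64, -21/256, 33/512, -429/8192, …
L₀ := L_f ⊗_s L_g (sym. prod.), ord ≤ 2.
L = (7 + 8·x + 4·x^2) + (-4 - 4·x)·Dx + (4 + 8·x + 4·x^2)·Dx^2  (order 2).
h: a_k = 0, 16, 8, -14/3, -1/3, -19/120, 27/80, -983/4032, 7727/40320, …
ICs: h(0) = 0, h′(0) = 16.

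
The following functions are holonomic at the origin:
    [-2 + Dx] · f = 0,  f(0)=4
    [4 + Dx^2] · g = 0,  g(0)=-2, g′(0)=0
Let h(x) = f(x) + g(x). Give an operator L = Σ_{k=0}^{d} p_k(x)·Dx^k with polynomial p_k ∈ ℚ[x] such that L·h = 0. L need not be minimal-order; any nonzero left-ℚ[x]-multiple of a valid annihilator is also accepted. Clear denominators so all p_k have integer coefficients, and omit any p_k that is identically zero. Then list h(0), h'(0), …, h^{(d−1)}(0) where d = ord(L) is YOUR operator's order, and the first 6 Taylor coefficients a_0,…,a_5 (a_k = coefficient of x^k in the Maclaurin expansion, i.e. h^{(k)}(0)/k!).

L = -8 + 4·Dx - 2·Dx^2 + Dx^3  (order 3).
h: a_k = 2, 8, 12, 16/3, 4/3, 16/15, …
ICs: h(0) = 2, h′(0) = 8, h′′(0) = 24.

f: a_k = 4, 8, 8, 16/3, 8/3, 16/15, …
g: a_k = -2, 0, 4, 0, -4/3, 0, …
Sum ⇒ L₀ = lclm(L_f,L_g) in ℚ(x)⟨Dx⟩.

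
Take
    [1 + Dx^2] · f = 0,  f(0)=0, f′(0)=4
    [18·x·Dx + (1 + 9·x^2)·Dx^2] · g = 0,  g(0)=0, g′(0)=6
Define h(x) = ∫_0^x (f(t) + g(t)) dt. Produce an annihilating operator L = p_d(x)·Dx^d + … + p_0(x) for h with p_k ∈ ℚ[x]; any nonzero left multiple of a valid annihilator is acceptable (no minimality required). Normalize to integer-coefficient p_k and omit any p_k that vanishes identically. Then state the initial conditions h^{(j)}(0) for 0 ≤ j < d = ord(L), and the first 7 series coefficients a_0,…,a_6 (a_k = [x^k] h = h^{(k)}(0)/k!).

f: a_k = 0, 4, 0, -2/3, 0, 1/30, 0, …
g: a_k = 0, 6, 0, -18, 0, 486/5, 0, …
Sum ⇒ L₀ = lclm(L_f,L_g) in ℚ(x)⟨Dx⟩.
∫: right-multiply L₀ by Dx.
L = (-1926·x + 17820·x^3 + 1458·x^5)·Dx^2 + (-17 + 351·x^2 + 4617·x^4 + 729·x^6)·Dx^3 + (-1926·x + 17820·x^3 + 1458·x^5)·Dx^4 + (-17 + 351·x^2 + 4617·x^4 + 729·x^6)·Dx^5  (order 5).
h: a_k = 0, 0, 5, 0, -14/3, 0, 2917/180, …
ICs: h(0) = 0, h′(0) = 0, h′′(0) = 10, h′′′(0) = 0, h′′′′(0) = -112.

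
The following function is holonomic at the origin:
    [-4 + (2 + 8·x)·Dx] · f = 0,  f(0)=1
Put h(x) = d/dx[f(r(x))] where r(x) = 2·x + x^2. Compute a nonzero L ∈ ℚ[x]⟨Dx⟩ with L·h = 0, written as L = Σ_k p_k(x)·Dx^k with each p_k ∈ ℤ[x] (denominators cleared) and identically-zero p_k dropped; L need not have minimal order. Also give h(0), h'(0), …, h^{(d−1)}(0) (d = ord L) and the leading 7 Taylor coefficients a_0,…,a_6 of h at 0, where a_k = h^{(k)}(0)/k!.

f: a_k = 1, 2, -2, 4, -10, 28, -84, …
f∘r: x↦r, Dx↦Dx/r' in L_f ⇒ L₀.
Derive L from L₀ (diff closure).
L = -3 + (-1 - 9·x - 12·x^2 - 4·x^3)·Dx  (order 1).
h: a_k = 4, -12, 72, -456, 3000, -20232, 138768, …
ICs: h(0) = 4.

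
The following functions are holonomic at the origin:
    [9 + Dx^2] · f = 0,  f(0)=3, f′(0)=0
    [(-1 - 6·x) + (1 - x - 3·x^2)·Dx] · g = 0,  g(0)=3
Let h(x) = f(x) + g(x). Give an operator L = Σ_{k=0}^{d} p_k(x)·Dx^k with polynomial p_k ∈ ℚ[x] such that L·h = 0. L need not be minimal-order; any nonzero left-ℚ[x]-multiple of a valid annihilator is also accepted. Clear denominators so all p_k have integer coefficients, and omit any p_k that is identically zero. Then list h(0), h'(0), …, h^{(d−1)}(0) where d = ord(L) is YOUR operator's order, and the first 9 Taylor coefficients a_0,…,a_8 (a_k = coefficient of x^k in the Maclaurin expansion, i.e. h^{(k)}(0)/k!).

L = (-459 - 2916·x - 1539·x^2 - 3888·x^3 - 3645·x^4 - 4374·x^5) + (153 - 153·x - 378·x^2 + 405·x^3 - 2187·x^5 - 2187·x^6)·Dx + (-51 - 324·x - 171·x^2 - 432·x^3 - 405·x^4 - 486·x^5)·Dx^2 + (17 - 17·x - 42·x^2 + 45·x^3 - 243·x^5 - 243·x^6)·Dx^3  (order 3).
h: a_k = 6, 3, -3/2, 21, 537/8, 120, 23037/80, 651, 6829707/4480, …
ICs: h(0) = 6, h′(0) = 3, h′′(0) = -3.

f: a_k = 3, 0, -27/2, 0, 81/8, 0, -243/80, 0, 2187/4480, …
g: a_k = 3, 3, 12, 21, 57, 120, 291, 651, 1524, …
Weyl lclm of L_f,L_g ⇒ L₀ (ord ≤ 3).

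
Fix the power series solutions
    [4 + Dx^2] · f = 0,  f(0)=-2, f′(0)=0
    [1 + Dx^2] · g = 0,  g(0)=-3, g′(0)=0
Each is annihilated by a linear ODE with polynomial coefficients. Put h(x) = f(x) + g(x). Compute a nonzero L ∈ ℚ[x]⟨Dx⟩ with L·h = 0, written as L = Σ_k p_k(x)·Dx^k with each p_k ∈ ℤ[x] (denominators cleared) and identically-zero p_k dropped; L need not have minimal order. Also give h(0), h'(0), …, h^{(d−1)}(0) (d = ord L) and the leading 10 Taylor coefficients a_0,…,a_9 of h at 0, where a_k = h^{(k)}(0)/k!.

f: a_k = -2, 0, 4, 0, -4/3, 0, 8/45, 0, -4/315, 0, …
g: a_k = -3, 0, 3/2, 0, -1/8, 0, 1/240, 0, -1/13440, 0, …
f+g: L₀ = lclm(L_f,L_g), ord ≤ 2+2.
L = 4 + 5·Dx^2 + Dx^4  (order 4).
h: a_k = -5, 0, 11/2, 0, -35/24, 0, 131/720, 0, -103/8064, 0, …
ICs: h(0) = -5, h′(0) = 0, h′′(0) = 11, h′′′(0) = 0.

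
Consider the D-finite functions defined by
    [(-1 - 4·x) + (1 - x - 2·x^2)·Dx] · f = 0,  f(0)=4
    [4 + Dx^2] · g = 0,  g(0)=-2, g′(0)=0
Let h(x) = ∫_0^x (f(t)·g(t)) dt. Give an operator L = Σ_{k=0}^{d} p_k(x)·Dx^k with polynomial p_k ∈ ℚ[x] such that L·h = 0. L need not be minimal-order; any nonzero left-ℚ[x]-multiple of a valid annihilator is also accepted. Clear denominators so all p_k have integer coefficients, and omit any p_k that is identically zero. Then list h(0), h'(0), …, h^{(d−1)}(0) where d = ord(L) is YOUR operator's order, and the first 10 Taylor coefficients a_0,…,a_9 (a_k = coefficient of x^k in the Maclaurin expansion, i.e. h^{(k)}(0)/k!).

L = (4·x + 8·x^2)·Dx + (2 + 8·x)·Dx^2 + (-1 + x + 2·x^2)·Dx^3  (order 3).
h: a_k = 0, -8, -4, -8/3, -6, -136/15, -140/9, -8248/315, -2081/45, -232024/2835, …
ICs: h(0) = 0, h′(0) = -8, h′′(0) = -8.

f: a_k = 4, 4, 12, 20, 44, 84, 172, 340, 684, 1364, …
g: a_k = -2, 0, 4, 0, -4/3, 0, 8/45, 0, -4/315, 0, …
f·g: L₀ = L_f ⊗_s L_g, ord ≤ 1·2.
Integrate: L := L₀·Dx.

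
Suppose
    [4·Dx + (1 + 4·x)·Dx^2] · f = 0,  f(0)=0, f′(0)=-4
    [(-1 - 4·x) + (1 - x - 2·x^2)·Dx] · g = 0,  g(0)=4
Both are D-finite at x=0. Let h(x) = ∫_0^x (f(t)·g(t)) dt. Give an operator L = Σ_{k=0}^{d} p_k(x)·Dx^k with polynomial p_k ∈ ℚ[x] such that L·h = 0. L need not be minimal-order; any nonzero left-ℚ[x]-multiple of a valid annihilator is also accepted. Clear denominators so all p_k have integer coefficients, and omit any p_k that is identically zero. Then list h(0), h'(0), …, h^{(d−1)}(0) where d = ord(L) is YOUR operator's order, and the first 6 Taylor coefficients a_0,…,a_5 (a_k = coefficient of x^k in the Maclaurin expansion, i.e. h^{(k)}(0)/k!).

L = (8 + 32·x)·Dx + (-2 + 20·x + 40·x^2)·Dx^2 + (-1 - 3·x + 6·x^2 + 8·x^3)·Dx^3  (order 3).
h: a_k = 0, 0, -8, 16/3, -76/3, 112/3, …
ICs: h(0) = 0, h′(0) = 0, h′′(0) = -16.

f: a_k = 0, -4, 8, -64/3, 64, -1024/5, …
g: a_k = 4, 4, 12, 20, 44, 84, …
L₀ := L_f ⊗_s L_g (sym. prod.), ord ≤ 2.
h=∫h₀ ⇒ L = L₀·Dx.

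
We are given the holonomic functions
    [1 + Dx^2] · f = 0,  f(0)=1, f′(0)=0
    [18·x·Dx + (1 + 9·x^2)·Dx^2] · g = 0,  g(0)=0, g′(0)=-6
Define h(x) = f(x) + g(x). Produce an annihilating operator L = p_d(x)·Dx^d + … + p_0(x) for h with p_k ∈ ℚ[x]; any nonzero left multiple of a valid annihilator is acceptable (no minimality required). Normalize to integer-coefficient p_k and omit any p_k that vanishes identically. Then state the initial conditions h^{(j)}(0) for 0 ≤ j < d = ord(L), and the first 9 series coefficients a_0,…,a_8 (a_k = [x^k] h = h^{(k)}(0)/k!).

f: a_k = 1, 0, -1/2, 0, 1/24, 0, -1/720, 0, 1/40320, …
g: a_k = 0, -6, 0, 18, 0, -486/5, 0, 4374/7, 0, …
Weyl lclm of L_f,L_g ⇒ L₀ (ord ≤ 4).
L = (-1926·x + 17820·x^3 + 1458·x^5)·Dx + (-17 + 351·x^2 + 4617·x^4 + 729·x^6)·Dx^2 + (-1926·x + 17820·x^3 + 1458·x^5)·Dx^3 + (-17 + 351·x^2 + 4617·x^4 + 729·x^6)·Dx^4  (order 4).
h: a_k = 1, -6, -1/2, 18, 1/24, -486/5, -1/720, 4374/7, 1/40320, …
ICs: h(0) = 1, h′(0) = -6, h′′(0) = -1, h′′′(0) = 108.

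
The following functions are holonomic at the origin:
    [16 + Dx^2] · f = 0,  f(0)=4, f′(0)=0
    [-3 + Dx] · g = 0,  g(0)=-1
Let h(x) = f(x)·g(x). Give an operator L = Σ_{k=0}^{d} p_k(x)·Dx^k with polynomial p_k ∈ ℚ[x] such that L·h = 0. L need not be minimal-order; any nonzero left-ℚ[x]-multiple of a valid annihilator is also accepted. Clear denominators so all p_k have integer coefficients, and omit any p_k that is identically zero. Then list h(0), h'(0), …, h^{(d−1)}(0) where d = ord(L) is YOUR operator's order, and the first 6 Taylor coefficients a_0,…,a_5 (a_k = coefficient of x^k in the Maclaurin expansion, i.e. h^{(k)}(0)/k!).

L = 25 - 6·Dx + Dx^2  (order 2).
h: a_k = -4, -12, 14, 78, 527/6, 79/10, …
ICs: h(0) = -4, h′(0) = -12.

f: a_k = 4, 0, -32, 0, 128/3, 0, …
g: a_k = -1, -3, -9/2, -9/2, -27/8, -81/40, …
h₀=f·g: eliminate ⇒ L₀, order ≤ 2·1.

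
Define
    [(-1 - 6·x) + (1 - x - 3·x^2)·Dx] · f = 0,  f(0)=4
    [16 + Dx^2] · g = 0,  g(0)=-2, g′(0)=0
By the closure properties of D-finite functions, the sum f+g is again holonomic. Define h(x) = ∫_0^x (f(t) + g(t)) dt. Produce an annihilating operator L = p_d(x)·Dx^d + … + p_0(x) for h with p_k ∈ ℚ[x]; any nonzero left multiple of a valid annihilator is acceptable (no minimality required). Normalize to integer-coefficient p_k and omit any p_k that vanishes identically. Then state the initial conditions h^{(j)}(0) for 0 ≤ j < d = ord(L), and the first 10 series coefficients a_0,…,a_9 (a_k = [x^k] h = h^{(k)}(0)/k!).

f: a_k = 4, 4, 16, 28, 76, 160, 388, 868, 2032, 4636, …
g: a_k = -2, 0, 16, 0, -64/3, 0, 512/45, 0, -1024/315, 0, …
L₀ := lclm(L_f,L_g); ord L₀ ≤ 1+2.
h=∫₀ˣh₀: take L = L₀·Dx.
L = (464 + 2816·x + 416·x^2 + 2112·x^3 + 5760·x^4 + 6912·x^5)·Dx + (-192 + 304·x + 672·x^2 - 1312·x^3 - 1008·x^4 + 3456·x^5 + 3456·x^6)·Dx^2 + (29 + 176·x + 26·x^2 + 132·x^3 + 360·x^4 + 432·x^5)·Dx^3 + (-12 + 19·x + 42·x^2 - 82·x^3 - 63·x^4 + 216·x^5 + 216·x^6)·Dx^4  (order 4).
h: a_k = 0, 2, 2, 32/3, 7, 164/15, 80/3, 17972/315, 217/2, 639056/2835, …
ICs: h(0) = 0, h′(0) = 2, h′′(0) = 4, h′′′(0) = 64.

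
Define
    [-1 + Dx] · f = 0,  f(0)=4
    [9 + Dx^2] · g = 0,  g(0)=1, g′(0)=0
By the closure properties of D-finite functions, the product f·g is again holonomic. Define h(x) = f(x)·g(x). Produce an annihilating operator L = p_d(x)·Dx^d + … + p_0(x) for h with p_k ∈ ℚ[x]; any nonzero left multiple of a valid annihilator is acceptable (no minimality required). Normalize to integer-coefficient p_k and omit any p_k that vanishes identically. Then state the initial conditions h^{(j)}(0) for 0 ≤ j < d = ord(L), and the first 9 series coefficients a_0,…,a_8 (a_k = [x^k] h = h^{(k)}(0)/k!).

f: a_k = 4, 4, 2, 2/3, 1/6, 1/30, 1/180, 1/1260, 1/10080, …
g: a_k = 1, 0, -9/2, 0, 27/8, 0, -81/80, 0, 729/4480, …
L₀ := L_f ⊗_s L_g (sym. prod.), ord ≤ 2.
L = 10 - 2·Dx + Dx^2  (order 2).
h: a_k = 4, 4, -16, -52/3, 14/3, 158/15, 88/45, -614/315, -527/630, …
ICs: h(0) = 4, h′(0) = 4.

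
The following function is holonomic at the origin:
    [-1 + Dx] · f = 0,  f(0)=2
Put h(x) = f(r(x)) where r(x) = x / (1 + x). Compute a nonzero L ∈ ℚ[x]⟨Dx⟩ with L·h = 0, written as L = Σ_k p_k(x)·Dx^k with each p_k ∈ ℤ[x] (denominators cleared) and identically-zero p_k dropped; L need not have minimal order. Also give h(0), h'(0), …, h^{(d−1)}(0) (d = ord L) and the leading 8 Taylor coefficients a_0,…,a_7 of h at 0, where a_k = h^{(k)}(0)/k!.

f: a_k = 2, 2, 1, 1/3, 1/12, 1/60, 1/360, 1/2520, …
h₀=f(r): pull back L_f along r ⇒ L₀.
L = -1 + (1 + 2·x + x^2)·Dx  (order 1).
h: a_k = 2, 2, -1, 1/3, 1/12, -19/60, 151/360, -1091/2520, …
ICs: h(0) = 2.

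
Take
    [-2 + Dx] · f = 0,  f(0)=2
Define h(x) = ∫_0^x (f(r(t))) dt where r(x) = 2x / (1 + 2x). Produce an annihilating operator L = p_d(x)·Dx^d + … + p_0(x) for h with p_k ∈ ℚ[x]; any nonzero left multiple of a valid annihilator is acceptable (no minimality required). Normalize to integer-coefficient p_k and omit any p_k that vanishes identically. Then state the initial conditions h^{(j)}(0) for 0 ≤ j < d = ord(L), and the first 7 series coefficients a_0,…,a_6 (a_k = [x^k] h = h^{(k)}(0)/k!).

f: a_k = 2, 4, 4, 8/3, 4/3, 8/15, 8/45, …
f∘r: x↦r, Dx↦Dx/r' in L_f ⇒ L₀.
Integrate: L := L₀·Dx.
L = -4·Dx + (1 + 4·x + 4·x^2)·Dx^2  (order 2).
h: a_k = 0, 2, 4, 0, -8/3, 64/15, -64/15, …
ICs: h(0) = 0, h′(0) = 2.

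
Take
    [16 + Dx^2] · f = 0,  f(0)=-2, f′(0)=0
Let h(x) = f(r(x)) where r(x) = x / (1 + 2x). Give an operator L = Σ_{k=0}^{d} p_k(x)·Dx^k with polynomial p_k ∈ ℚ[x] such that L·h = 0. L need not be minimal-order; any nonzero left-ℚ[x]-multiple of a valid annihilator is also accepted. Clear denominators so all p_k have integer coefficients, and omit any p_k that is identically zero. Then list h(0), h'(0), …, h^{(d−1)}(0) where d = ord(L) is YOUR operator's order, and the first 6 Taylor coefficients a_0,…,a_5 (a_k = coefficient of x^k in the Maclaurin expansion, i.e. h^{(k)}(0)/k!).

f: a_k = -2, 0, 16, 0, -64/3, 0, …
f∘r: x↦r, Dx↦Dx/r' in L_f ⇒ L₀.
L = 16 + (4 + 24·x + 48·x^2 + 32·x^3)·Dx + (1 + 8·x + 24·x^2 + 32·x^3 + 16·x^4)·Dx^2  (order 2).
h: a_k = -2, 0, 16, -64, 512/3, -1024/3, …
ICs: h(0) = -2, h′(0) = 0.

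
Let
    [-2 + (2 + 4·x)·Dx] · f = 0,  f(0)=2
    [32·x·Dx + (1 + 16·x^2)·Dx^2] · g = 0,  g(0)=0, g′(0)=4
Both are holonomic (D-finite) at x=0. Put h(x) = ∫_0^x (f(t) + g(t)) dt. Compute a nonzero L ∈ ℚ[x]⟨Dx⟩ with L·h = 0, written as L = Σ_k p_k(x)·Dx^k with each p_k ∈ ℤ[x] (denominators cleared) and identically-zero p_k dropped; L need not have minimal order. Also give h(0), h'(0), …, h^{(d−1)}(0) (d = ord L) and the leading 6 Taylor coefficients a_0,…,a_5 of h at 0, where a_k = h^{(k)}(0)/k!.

f: a_k = 2, 2, -1, 1, -5/4, 7/4, …
g: a_k = 0, 4, 0, -64/3, 0, 1024/5, …
h₀=f+g: left-lcm gives L₀, ord ≤ 3.
Integrate: L := L₀·Dx.
L = (-32 - 160·x + 1536·x^2 + 1536·x^3)·Dx^2 + (-35 - 128·x + 1312·x^2 + 6144·x^3 + 5376·x^4)·Dx^3 + (-1 + 30·x + 96·x^2 + 576·x^3 + 1792·x^4 + 1536·x^5)·Dx^4  (order 4).
h: a_k = 0, 2, 3, -1/3, -61/12, -1/4, …
ICs: h(0) = 0, h′(0) = 2, h′′(0) = 6, h′′′(0) = -2.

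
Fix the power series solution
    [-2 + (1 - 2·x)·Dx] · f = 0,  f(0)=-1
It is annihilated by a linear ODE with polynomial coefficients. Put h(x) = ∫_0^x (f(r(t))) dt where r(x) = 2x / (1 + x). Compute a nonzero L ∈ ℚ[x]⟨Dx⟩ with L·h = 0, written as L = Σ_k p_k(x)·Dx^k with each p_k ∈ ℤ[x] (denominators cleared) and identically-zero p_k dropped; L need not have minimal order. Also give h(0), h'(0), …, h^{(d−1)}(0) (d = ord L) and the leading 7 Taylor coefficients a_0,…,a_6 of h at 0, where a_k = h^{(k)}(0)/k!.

L = 4·Dx + (-1 + 2·x + 3·x^2)·Dx^2  (order 2).
h: a_k = 0, -1, -2, -4, -9, -108/5, -54, …
ICs: h(0) = 0, h′(0) = -1.

f: a_k = -1, -2, -4, -8, -16, -32, -64, …
f∘r: x↦r, Dx↦Dx/r' in L_f ⇒ L₀.
∫: right-multiply L₀ by Dx.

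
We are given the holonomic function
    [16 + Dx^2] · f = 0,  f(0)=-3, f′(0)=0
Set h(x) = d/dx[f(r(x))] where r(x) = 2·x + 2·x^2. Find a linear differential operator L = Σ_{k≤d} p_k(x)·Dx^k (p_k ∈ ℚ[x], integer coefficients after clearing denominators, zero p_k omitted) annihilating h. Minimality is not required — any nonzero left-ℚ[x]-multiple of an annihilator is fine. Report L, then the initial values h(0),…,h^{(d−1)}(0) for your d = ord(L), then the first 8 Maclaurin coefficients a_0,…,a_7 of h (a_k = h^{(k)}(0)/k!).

L = (76 + 512·x + 1536·x^2 + 2048·x^3 + 1024·x^4) + (-6 - 12·x)·Dx + (1 + 4·x + 4·x^2)·Dx^2  (order 2).
h: a_k = 0, 192, 576, -1664, -10240, -59392/5, 157696/5, 12283904/105, …
ICs: h(0) = 0, h′(0) = 192.

f: a_k = -3, 0, 24, 0, -32, 0, 256/15, 0, …
Change of var in L_f (x↦r) gives L₀.
Differentiate: ansatz ord ≤ ord L₀ ⇒ L.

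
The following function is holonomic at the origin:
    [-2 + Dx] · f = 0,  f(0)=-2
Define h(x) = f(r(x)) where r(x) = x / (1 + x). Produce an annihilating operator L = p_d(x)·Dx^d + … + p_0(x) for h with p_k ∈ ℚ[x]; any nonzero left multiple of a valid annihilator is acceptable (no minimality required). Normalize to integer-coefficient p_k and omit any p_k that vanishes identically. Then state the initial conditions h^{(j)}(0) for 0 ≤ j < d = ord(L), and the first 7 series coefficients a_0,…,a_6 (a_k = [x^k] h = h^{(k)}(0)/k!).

L = -2 + (1 + 2·x + x^2)·Dx  (order 1).
h: a_k = -2, -4, 0, 4/3, -4/3, 4/5, -8/45, …
ICs: h(0) = -2.

f: a_k = -2, -4, -4, -8/3, -4/3, -8/15, -8/45, …
h₀=f(r): pull back L_f along r ⇒ L₀.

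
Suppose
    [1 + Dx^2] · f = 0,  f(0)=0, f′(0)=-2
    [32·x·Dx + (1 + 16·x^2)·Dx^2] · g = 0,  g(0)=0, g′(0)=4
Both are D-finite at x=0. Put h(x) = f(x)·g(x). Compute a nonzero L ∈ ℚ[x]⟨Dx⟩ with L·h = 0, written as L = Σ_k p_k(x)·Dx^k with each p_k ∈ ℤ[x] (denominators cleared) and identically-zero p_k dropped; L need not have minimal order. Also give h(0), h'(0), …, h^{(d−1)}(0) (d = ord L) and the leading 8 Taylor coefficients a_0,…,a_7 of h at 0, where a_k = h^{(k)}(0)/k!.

L = (1105 + 51776·x^2 + 22016·x^4 + 16384·x^6 + 65536·x^8) + (2112·x + 35840·x^3 + 49152·x^5 + 262144·x^7)·Dx + (1122 + 52352·x^2 + 27648·x^4 + 32768·x^6 + 131072·x^8)·Dx^2 + (2112·x + 35840·x^3 + 49152·x^5 + 262144·x^7)·Dx^3 + (17 + 576·x^2 + 5632·x^4 + 16384·x^6 + 65536·x^8)·Dx^4  (order 4).
h: a_k = 0, 0, -8, 0, 44, 0, -3751/9, 0, …
ICs: h(0) = 0, h′(0) = 0, h′′(0) = -16, h′′′(0) = 0.

f: a_k = 0, -2, 0, 1/3, 0, -1/60, 0, 1/2520, …
g: a_k = 0, 4, 0, -64/3, 0, 1024/5, 0, -16384/7, …
f·g: L₀ = L_f ⊗_s L_g, ord ≤ 2·2.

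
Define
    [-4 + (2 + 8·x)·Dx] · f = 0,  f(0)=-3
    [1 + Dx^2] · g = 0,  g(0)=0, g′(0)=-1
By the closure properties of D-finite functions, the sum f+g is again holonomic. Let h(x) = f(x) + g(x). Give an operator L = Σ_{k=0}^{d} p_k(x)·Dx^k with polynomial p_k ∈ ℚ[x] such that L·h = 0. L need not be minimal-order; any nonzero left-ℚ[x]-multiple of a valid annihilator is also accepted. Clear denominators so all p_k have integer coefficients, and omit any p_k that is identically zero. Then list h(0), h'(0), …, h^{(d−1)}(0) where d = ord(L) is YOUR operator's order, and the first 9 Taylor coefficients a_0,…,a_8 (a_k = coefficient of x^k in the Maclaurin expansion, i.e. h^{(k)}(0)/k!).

f: a_k = -3, -6, 6, -12, 30, -84, 252, -792, 2574, …
g: a_k = 0, -1, 0, 1/6, 0, -1/120, 0, 1/5040, 0, …
L₀ := lclm(L_f,L_g); ord L₀ ≤ 1+2.
L = (-26 - 16·x - 32·x^2) + (-3 - 4·x + 48·x^2 + 64·x^3)·Dx + (-26 - 16·x - 32·x^2)·Dx^2 + (-3 - 4·x + 48·x^2 + 64·x^3)·Dx^3  (order 3).
h: a_k = -3, -7, 6, -71/6, 30, -10081/120, 252, -3991679/5040, 2574, …
ICs: h(0) = -3, h′(0) = -7, h′′(0) = 12.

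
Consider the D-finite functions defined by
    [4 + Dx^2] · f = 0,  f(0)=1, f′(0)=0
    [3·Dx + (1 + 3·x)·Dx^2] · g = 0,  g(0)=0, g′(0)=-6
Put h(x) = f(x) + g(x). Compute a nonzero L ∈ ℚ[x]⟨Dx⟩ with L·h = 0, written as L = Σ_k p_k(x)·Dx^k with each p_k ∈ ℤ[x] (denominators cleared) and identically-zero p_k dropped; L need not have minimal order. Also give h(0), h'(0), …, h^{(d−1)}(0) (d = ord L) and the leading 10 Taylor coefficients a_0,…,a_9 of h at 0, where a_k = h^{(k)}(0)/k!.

L = (348 + 144·x + 216·x^2)·Dx + (44 + 180·x + 216·x^2 + 216·x^3)·Dx^2 + (87 + 36·x + 54·x^2)·Dx^3 + (11 + 45·x + 54·x^2 + 54·x^3)·Dx^4  (order 4).
h: a_k = 1, -6, 7, -18, 247/6, -486/5, 10931/45, -4374/7, 2066723/1260, -4374, …
ICs: h(0) = 1, h′(0) = -6, h′′(0) = 14, h′′′(0) = -108.

f: a_k = 1, 0, -2, 0, 2/3, 0, -4/45, 0, 2/315, 0, …
g: a_k = 0, -6, 9, -18, 81/2, -486/5, 243, -4374/7, 6561/4, -4374, …
h₀=f+g: left-lcm gives L₀, ord ≤ 4.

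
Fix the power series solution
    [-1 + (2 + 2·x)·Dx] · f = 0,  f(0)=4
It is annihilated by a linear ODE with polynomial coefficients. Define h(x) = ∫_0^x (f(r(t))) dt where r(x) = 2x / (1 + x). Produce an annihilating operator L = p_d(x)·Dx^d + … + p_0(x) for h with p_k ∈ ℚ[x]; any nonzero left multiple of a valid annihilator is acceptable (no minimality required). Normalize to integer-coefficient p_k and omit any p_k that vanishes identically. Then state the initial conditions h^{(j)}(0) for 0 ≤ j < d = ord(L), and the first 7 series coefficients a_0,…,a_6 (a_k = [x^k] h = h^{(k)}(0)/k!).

L = -Dx + (1 + 4·x + 3·x^2)·Dx^2  (order 2).
h: a_k = 0, 4, 2, -2, 5/2, -37/10, 25/4, …
ICs: h(0) = 0, h′(0) = 4.

f: a_k = 4, 2, -1/2, 1/4, -5/32, 7/64, -21/256, …
Change of var in L_f (x↦r) gives L₀.
h=∫h₀ ⇒ L = L₀·Dx.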